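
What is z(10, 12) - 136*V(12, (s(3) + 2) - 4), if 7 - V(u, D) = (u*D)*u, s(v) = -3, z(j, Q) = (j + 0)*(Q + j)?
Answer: -98652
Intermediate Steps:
z(j, Q) = j*(Q + j)
V(u, D) = 7 - D*u² (V(u, D) = 7 - u*D*u = 7 - D*u*u = 7 - D*u²)
z(10, 12) - 136*V(12, (s(3) + 2) - 4) = 10*(12 + 10) - 136*(7 - 1*((-3 + 2) - 4)*12²) = 10*22 - 136*(7 - 1*(-1 - 4)*144) = 220 - 136*(7 - 1*(-5)*144) = 220 - 136*(7 + 720) = 220 - 136*727 = 220 - 98872 = -98652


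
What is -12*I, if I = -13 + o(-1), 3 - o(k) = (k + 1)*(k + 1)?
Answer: 120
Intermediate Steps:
o(k) = 3 - (1 + k)² (o(k) = 3 - (k + 1)*(k + 1) = 3 - (1 + k)*(1 + k) = 3 - (1 + k)²)
I = -10 (I = -13 + (3 - (1 - 1)²) = -13 + (3 - 1*0²) = -13 + (3 - 1*0) = -13 + (3 + 0) = -13 + 3 = -10)
-12*I = -12*(-10) = 120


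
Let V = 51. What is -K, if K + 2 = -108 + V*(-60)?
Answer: 3170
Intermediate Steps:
K = -3170 (K = -2 + (-108 + 51*(-60)) = -2 + (-108 - 3060) = -2 - 3168 = -3170)
-K = -1*(-3170) = 3170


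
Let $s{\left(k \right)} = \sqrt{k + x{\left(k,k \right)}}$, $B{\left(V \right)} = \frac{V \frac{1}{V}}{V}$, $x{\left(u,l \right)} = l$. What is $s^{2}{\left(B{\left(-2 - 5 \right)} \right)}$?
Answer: $- \frac{2}{7} \approx -0.28571$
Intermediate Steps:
$B{\left(V \right)} = \frac{1}{V}$ ($B{\left(V \right)} = 1 \frac{1}{V} = \frac{1}{V}$)
$s{\left(k \right)} = \sqrt{2} \sqrt{k}$ ($s{\left(k \right)} = \sqrt{k + k} = \sqrt{2 k} = \sqrt{2} \sqrt{k}$)
$s^{2}{\left(B{\left(-2 - 5 \right)} \right)} = \left(\sqrt{2} \sqrt{\frac{1}{-2 - 5}}\right)^{2} = \left(\sqrt{2} \sqrt{\frac{1}{-7}}\right)^{2} = \left(\sqrt{2} \sqrt{- \frac{1}{7}}\right)^{2} = \left(\sqrt{2} \frac{i \sqrt{7}}{7}\right)^{2} = \left(\frac{i \sqrt{14}}{7}\right)^{2} = - \frac{2}{7}$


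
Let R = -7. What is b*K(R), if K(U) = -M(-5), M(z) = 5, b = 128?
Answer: -640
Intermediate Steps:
K(U) = -5 (K(U) = -1*5 = -5)
b*K(R) = 128*(-5) = -640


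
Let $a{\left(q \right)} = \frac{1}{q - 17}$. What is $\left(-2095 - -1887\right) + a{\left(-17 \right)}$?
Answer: $- \frac{7073}{34} \approx -208.03$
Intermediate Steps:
$a{\left(q \right)} = \frac{1}{-17 + q}$ ($a{\left(q \right)} = \frac{1}{q + \left(-31 + 14\right)} = \frac{1}{q - 17} = \frac{1}{-17 + q}$)
$\left(-2095 - -1887\right) + a{\left(-17 \right)} = \left(-2095 - -1887\right) + \frac{1}{-17 - 17} = \left(-2095 + 1887\right) + \frac{1}{-34} = -208 - \frac{1}{34} = - \frac{7073}{34}$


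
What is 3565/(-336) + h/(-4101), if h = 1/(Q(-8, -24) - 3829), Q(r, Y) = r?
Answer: -18699063023/1762380144 ≈ -10.610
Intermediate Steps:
h = -1/3837 (h = 1/(-8 - 3829) = 1/(-3837) = -1/3837 ≈ -0.00026062)
3565/(-336) + h/(-4101) = 3565/(-336) - 1/3837/(-4101) = 3565*(-1/336) - 1/3837*(-1/4101) = -3565/336 + 1/15735537 = -18699063023/1762380144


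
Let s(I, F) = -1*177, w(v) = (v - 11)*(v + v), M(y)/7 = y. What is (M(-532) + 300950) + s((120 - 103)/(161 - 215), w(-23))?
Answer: 297049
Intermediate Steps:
M(y) = 7*y
w(v) = 2*v*(-11 + v) (w(v) = (-11 + v)*(2*v) = 2*v*(-11 + v))
s(I, F) = -177
(M(-532) + 300950) + s((120 - 103)/(161 - 215), w(-23)) = (7*(-532) + 300950) - 177 = (-3724 + 300950) - 177 = 297226 - 177 = 297049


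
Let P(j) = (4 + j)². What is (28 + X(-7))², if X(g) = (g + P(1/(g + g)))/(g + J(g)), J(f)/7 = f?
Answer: 93437205625/120472576 ≈ 775.59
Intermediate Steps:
J(f) = 7*f
X(g) = (g + (4 + 1/(2*g))²)/(8*g) (X(g) = (g + (4 + 1/(g + g))²)/(g + 7*g) = (g + (4 + 1/(2*g))²)/((8*g)) = (g + (4 + 1/(2*g))²)*(1/(8*g)) = (g + (4 + 1/(2*g))²)/(8*g))
(28 + X(-7))² = (28 + (⅛ + (1/32)*(1 + 8*(-7))²/(-7)³))² = (28 + (⅛ + (1/32)*(-1/343)*(1 - 56)²))² = (28 + (⅛ + (1/32)*(-1/343)*(-55)²))² = (28 + (⅛ + (1/32)*(-1/343)*3025))² = (28 + (⅛ - 3025/10976))² = (28 - 1653/10976)² = (305675/10976)² = 93437205625/120472576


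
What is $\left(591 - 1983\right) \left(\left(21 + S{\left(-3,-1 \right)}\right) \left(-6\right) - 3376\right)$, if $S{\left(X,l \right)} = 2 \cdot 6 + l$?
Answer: $4966656$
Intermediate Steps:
$S{\left(X,l \right)} = 12 + l$
$\left(591 - 1983\right) \left(\left(21 + S{\left(-3,-1 \right)}\right) \left(-6\right) - 3376\right) = \left(591 - 1983\right) \left(\left(21 + \left(12 - 1\right)\right) \left(-6\right) - 3376\right) = - 1392 \left(\left(21 + 11\right) \left(-6\right) - 3376\right) = - 1392 \left(32 \left(-6\right) - 3376\right) = - 1392 \left(-192 - 3376\right) = \left(-1392\right) \left(-3568\right) = 4966656$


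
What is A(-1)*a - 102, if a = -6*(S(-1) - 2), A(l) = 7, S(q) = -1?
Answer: 24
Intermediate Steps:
a = 18 (a = -6*(-1 - 2) = -6*(-3) = 18)
A(-1)*a - 102 = 7*18 - 102 = 126 - 102 = 24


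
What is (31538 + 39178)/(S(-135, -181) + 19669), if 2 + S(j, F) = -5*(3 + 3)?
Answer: 70716/19637 ≈ 3.6012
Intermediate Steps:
S(j, F) = -32 (S(j, F) = -2 - 5*(3 + 3) = -2 - 5*6 = -2 - 30 = -32)
(31538 + 39178)/(S(-135, -181) + 19669) = (31538 + 39178)/(-32 + 19669) = 70716/19637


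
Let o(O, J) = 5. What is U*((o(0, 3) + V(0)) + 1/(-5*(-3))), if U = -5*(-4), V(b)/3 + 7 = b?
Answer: -956/3 ≈ -318.67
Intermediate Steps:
V(b) = -21 + 3*b
U = 20
U*((o(0, 3) + V(0)) + 1/(-5*(-3))) = 20*((5 + (-21 + 3*0)) + 1/(-5*(-3))) = 20*((5 + (-21 + 0)) + 1/15) = 20*((5 - 21) + 1/15) = 20*(-16 + 1/15) = 20*(-239/15) = -956/3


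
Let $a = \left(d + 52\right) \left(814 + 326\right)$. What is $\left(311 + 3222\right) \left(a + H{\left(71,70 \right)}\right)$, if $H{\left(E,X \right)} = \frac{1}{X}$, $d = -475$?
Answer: $- \frac{119257824667}{70} \approx -1.7037 \cdot 10^{9}$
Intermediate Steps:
$a = -482220$ ($a = \left(-475 + 52\right) \left(814 + 326\right) = \left(-423\right) 1140 = -482220$)
$\left(311 + 3222\right) \left(a + H{\left(71,70 \right)}\right) = \left(311 + 3222\right) \left(-482220 + \frac{1}{70}\right) = 3533 \left(-482220 + \frac{1}{70}\right) = 3533 \left(- \frac{33755399}{70}\right) = - \frac{119257824667}{70}$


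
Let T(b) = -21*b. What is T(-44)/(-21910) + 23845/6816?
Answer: 36867569/10667040 ≈ 3.4562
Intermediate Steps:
T(-44)/(-21910) + 23845/6816 = -21*(-44)/(-21910) + 23845/6816 = 924*(-1/21910) + 23845*(1/6816) = -66/1565 + 23845/6816 = 36867569/10667040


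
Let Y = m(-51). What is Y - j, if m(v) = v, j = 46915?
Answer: -46966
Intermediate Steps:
Y = -51
Y - j = -51 - 1*46915 = -51 - 46915 = -46966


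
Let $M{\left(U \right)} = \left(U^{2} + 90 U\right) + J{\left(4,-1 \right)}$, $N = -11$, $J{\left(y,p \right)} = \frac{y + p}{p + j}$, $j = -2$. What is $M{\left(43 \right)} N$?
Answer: $-62898$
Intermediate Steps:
$J{\left(y,p \right)} = \frac{p + y}{-2 + p}$ ($J{\left(y,p \right)} = \frac{y + p}{p - 2} = \frac{p + y}{-2 + p}$)
$M{\left(U \right)} = -1 + U^{2} + 90 U$ ($M{\left(U \right)} = \left(U^{2} + 90 U\right) + \frac{-1 + 4}{-2 - 1} = \left(U^{2} + 90 U\right) + \frac{1}{-3} \cdot 3 = \left(U^{2} + 90 U\right) - 1 = -1 + U^{2} + 90 U$)
$M{\left(43 \right)} N = \left(-1 + 43^{2} + 90 \cdot 43\right) \left(-11\right) = \left(-1 + 1849 + 3870\right) \left(-11\right) = 5718 \left(-11\right) = -62898$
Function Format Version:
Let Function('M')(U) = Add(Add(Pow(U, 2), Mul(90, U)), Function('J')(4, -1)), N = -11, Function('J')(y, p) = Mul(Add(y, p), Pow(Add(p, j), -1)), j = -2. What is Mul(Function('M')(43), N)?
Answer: -62898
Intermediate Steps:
Function('J')(y, p) = Mul(Pow(Add(-2, p), -1), Add(p, y)) (Function('J')(y, p) = Mul(Add(y, p), Pow(Add(p, -2), -1)) = Mul(Add(p, y), Pow(Add(-2, p), -1)) = Mul(Pow(Add(-2, p), -1), Add(p, y)))
Function('M')(U) = Add(-1, Pow(U, 2), Mul(90, U)) (Function('M')(U) = Add(Add(Pow(U, 2), Mul(90, U)), Mul(Pow(Add(-2, -1), -1), Add(-1, 4))) = Add(Add(Pow(U, 2), Mul(90, U)), Mul(Pow(-3, -1), 3)) = Add(Add(Pow(U, 2), Mul(90, U)), Mul(Rational(-1, 3), 3)) = Add(Add(Pow(U, 2), Mul(90, U)), -1) = Add(-1, Pow(U, 2), Mul(90, U)))
Mul(Function('M')(43), N) = Mul(Add(-1, Pow(43, 2), Mul(90, 43)), -11) = Mul(Add(-1, 1849, 3870), -11) = Mul(5718, -11) = -62898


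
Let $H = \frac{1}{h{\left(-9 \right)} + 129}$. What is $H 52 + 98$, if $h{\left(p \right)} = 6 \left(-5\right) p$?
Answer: $\frac{39154}{399} \approx 98.13$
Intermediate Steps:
$h{\left(p \right)} = - 30 p$
$H = \frac{1}{399}$ ($H = \frac{1}{\left(-30\right) \left(-9\right) + 129} = \frac{1}{270 + 129} = \frac{1}{399} \approx 0.0025063$)
$H 52 + 98 = \frac{1}{399} \cdot 52 + 98 = \frac{52}{399} + 98 = \frac{39154}{399}$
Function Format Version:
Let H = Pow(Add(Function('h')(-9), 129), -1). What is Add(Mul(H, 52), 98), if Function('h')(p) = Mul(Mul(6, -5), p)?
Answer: Rational(39154, 399) ≈ 98.130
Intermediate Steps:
Function('h')(p) = Mul(-30, p)
H = Rational(1, 399) (H = Pow(Add(Mul(-30, -9), 129), -1) = Pow(Add(270, 129), -1) = Pow(399, -1) = Rational(1, 399) ≈ 0.0025063)
Add(Mul(H, 52), 98) = Add(Mul(Rational(1, 399), 52), 98) = Add(Rational(52, 399), 98) = Rational(39154, 399)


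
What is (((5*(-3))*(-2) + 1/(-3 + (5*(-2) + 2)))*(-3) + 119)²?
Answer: 103684/121 ≈ 856.89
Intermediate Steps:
(((5*(-3))*(-2) + 1/(-3 + (5*(-2) + 2)))*(-3) + 119)² = ((-15*(-2) + 1/(-3 + (-10 + 2)))*(-3) + 119)² = ((30 + 1/(-3 - 8))*(-3) + 119)² = ((30 + 1/(-11))*(-3) + 119)² = ((30 - 1/11)*(-3) + 119)² = ((329/11)*(-3) + 119)² = (-987/11 + 119)² = (322/11)² = 103684/121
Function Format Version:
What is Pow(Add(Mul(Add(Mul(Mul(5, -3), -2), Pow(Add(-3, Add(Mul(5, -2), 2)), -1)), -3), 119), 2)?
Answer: Rational(103684, 121) ≈ 856.89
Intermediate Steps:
Pow(Add(Mul(Add(Mul(Mul(5, -3), -2), Pow(Add(-3, Add(Mul(5, -2), 2)), -1)), -3), 119), 2) = Pow(Add(Mul(Add(Mul(-15, -2), Pow(Add(-3, Add(-10, 2)), -1)), -3), 119), 2) = Pow(Add(Mul(Add(30, Pow(Add(-3, -8), -1)), -3), 119), 2) = Pow(Add(Mul(Add(30, Pow(-11, -1)), -3), 119), 2) = Pow(Add(Mul(Add(30, Rational(-1, 11)), -3), 119), 2) = Pow(Add(Mul(Rational(329, 11), -3), 119), 2) = Pow(Add(Rational(-987, 11), 119), 2) = Pow(Rational(322, 11), 2) = Rational(103684, 121)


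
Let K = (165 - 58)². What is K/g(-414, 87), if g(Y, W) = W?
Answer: 11449/87 ≈ 131.60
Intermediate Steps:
K = 11449 (K = 107² = 11449)
K/g(-414, 87) = 11449/87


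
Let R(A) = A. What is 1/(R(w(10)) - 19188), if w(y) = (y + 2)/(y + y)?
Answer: -5/95937 ≈ -5.2118e-5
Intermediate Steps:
w(y) = (2 + y)/(2*y) (w(y) = (2 + y)/((2*y)) = (2 + y)*(1/(2*y)) = (2 + y)/(2*y))
1/(R(w(10)) - 19188) = 1/((1/2)*(2 + 10)/10 - 19188) = 1/((1/2)*(1/10)*12 - 19188) = 1/(3/5 - 19188) = 1/(-95937/5) = -5/95937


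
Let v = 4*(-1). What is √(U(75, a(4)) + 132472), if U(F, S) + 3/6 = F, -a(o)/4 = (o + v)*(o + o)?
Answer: √530186/2 ≈ 364.07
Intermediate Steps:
v = -4
a(o) = -8*o*(-4 + o) (a(o) = -4*(o - 4)*(o + o) = -4*(-4 + o)*2*o = -8*o*(-4 + o))
U(F, S) = -½ + F
√(U(75, a(4)) + 132472) = √((-½ + 75) + 132472) = √(149/2 + 132472) = √(265093/2) = √530186/2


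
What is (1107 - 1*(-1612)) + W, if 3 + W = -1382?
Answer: 1334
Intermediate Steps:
W = -1385 (W = -3 - 1382 = -1385)
(1107 - 1*(-1612)) + W = (1107 - 1*(-1612)) - 1385 = (1107 + 1612) - 1385 = 2719 - 1385 = 1334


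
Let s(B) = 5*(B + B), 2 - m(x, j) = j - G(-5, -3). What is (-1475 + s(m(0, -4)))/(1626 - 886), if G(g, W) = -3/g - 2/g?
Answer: -281/148 ≈ -1.8986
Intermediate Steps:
G(g, W) = -5/g
m(x, j) = 3 - j (m(x, j) = 2 - (j - (-5)/(-5)) = 2 - (j - (-5)*(-1)/5) = 2 - (j - 1*1) = 2 - (j - 1) = 2 - (-1 + j) = 2 + (1 - j) = 3 - j)
s(B) = 10*B (s(B) = 5*(2*B) = 10*B)
(-1475 + s(m(0, -4)))/(1626 - 886) = (-1475 + 10*(3 - 1*(-4)))/(1626 - 886) = (-1475 + 10*(3 + 4))/740 = (-1475 + 10*7)*(1/740) = (-1475 + 70)*(1/740) = -1405*1/740 = -281/148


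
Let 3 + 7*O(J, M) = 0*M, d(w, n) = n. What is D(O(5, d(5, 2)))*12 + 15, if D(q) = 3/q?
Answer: -69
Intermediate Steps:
O(J, M) = -3/7 (O(J, M) = -3/7 + (0*M)/7 = -3/7 + (⅐)*0 = -3/7 + 0 = -3/7)
D(O(5, d(5, 2)))*12 + 15 = (3/(-3/7))*12 + 15 = (3*(-7/3))*12 + 15 = -7*12 + 15 = -84 + 15 = -69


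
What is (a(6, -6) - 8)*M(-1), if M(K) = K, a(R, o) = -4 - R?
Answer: 18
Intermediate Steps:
(a(6, -6) - 8)*M(-1) = ((-4 - 1*6) - 8)*(-1) = ((-4 - 6) - 8)*(-1) = (-10 - 8)*(-1) = -18*(-1) = 18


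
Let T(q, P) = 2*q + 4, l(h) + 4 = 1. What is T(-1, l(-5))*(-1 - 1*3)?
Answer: -8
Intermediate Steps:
l(h) = -3 (l(h) = -4 + 1 = -3)
T(q, P) = 4 + 2*q
T(-1, l(-5))*(-1 - 1*3) = (4 + 2*(-1))*(-1 - 1*3) = (4 - 2)*(-1 - 3) = 2*(-4) = -8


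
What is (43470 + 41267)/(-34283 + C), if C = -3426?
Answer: -84737/37709 ≈ -2.2471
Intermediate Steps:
(43470 + 41267)/(-34283 + C) = (43470 + 41267)/(-34283 - 3426) = 84737/(-37709) = 84737*(-1/37709) = -84737/37709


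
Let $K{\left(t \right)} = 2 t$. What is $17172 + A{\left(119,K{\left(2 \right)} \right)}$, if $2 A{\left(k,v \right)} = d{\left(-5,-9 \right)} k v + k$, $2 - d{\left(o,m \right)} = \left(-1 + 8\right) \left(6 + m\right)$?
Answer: $\frac{45411}{2} \approx 22706.0$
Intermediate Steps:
$d{\left(o,m \right)} = -40 - 7 m$ ($d{\left(o,m \right)} = 2 - \left(-1 + 8\right) \left(6 + m\right) = 2 - 7 \left(6 + m\right) = 2 - \left(42 + 7 m\right) = -40 - 7 m$)
$A{\left(k,v \right)} = \frac{k}{2} + \frac{23 k v}{2}$ ($A{\left(k,v \right)} = \frac{\left(-40 - -63\right) k v + k}{2} = \frac{\left(-40 + 63\right) k v + k}{2} = \frac{23 k v + k}{2} = \frac{k + 23 k v}{2} = \frac{k}{2} + \frac{23 k v}{2}$)
$17172 + A{\left(119,K{\left(2 \right)} \right)} = 17172 + \frac{1}{2} \cdot 119 \left(1 + 23 \cdot 2 \cdot 2\right) = 17172 + \frac{1}{2} \cdot 119 \left(1 + 23 \cdot 4\right) = 17172 + \frac{1}{2} \cdot 119 \left(1 + 92\right) = 17172 + \frac{1}{2} \cdot 119 \cdot 93 = 17172 + \frac{11067}{2} = \frac{45411}{2}$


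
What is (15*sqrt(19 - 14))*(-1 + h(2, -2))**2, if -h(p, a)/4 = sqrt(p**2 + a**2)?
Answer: 240*sqrt(10) + 1935*sqrt(5) ≈ 5085.7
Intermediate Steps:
h(p, a) = -4*sqrt(a**2 + p**2) (h(p, a) = -4*sqrt(p**2 + a**2) = -4*sqrt(a**2 + p**2))
(15*sqrt(19 - 14))*(-1 + h(2, -2))**2 = (15*sqrt(19 - 14))*(-1 - 4*sqrt((-2)**2 + 2**2))**2 = (15*sqrt(5))*(-1 - 4*sqrt(4 + 4))**2 = (15*sqrt(5))*(-1 - 8*sqrt(2))**2 = 15*sqrt(5)*(-1 - 8*sqrt(2))**2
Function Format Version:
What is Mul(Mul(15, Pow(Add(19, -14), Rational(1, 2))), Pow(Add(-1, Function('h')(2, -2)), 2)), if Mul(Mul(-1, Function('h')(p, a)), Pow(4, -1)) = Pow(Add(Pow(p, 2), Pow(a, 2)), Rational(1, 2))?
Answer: Add(Mul(240, Pow(10, Rational(1, 2))), Mul(1935, Pow(5, Rational(1, 2)))) ≈ 5085.7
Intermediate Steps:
Function('h')(p, a) = Mul(-4, Pow(Add(Pow(a, 2), Pow(p, 2)), Rational(1, 2))) (Function('h')(p, a) = Mul(-4, Pow(Add(Pow(p, 2), Pow(a, 2)), Rational(1, 2))) = Mul(-4, Pow(Add(Pow(a, 2), Pow(p, 2)), Rational(1, 2))))
Mul(Mul(15, Pow(Add(19, -14), Rational(1, 2))), Pow(Add(-1, Function('h')(2, -2)), 2)) = Mul(Mul(15, Pow(Add(19, -14), Rational(1, 2))), Pow(Add(-1, Mul(-4, Pow(Add(Pow(-2, 2), Pow(2, 2)), Rational(1, 2)))), 2)) = Mul(Mul(15, Pow(5, Rational(1, 2))), Pow(Add(-1, Mul(-4, Pow(Add(4, 4), Rational(1, 2)))), 2)) = Mul(Mul(15, Pow(5, Rational(1, 2))), Pow(Add(-1, Mul(-4, Pow(8, Rational(1, 2)))), 2)) = Mul(Mul(15, Pow(5, Rational(1, 2))), Pow(Add(-1, Mul(-4, Mul(2, Pow(2, Rational(1, 2))))), 2)) = Mul(Mul(15, Pow(5, Rational(1, 2))), Pow(Add(-1, Mul(-8, Pow(2, Rational(1, 2)))), 2)) = Mul(15, Pow(5, Rational(1, 2)), Pow(Add(-1, Mul(-8, Pow(2, Rational(1, 2)))), 2))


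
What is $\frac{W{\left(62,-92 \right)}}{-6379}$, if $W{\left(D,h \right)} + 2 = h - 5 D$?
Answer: $\frac{404}{6379} \approx 0.063333$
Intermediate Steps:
$W{\left(D,h \right)} = -2 + h - 5 D$ ($W{\left(D,h \right)} = -2 - \left(- h + 5 D\right) = -2 + h - 5 D$)
$\frac{W{\left(62,-92 \right)}}{-6379} = \frac{-2 - 92 - 310}{-6379} = \left(-2 - 92 - 310\right) \left(- \frac{1}{6379}\right) = \left(-404\right) \left(- \frac{1}{6379}\right) = \frac{404}{6379}$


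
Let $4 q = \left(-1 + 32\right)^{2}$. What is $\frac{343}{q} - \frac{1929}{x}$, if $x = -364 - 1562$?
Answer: $\frac{1498747}{616962} \approx 2.4292$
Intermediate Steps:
$q = \frac{961}{4}$ ($q = \frac{\left(-1 + 32\right)^{2}}{4} = \frac{31^{2}}{4} = \frac{1}{4} \cdot 961 = \frac{961}{4} \approx 240.25$)
$x = -1926$ ($x = -364 - 1562 = -1926$)
$\frac{343}{q} - \frac{1929}{x} = \frac{343}{\frac{961}{4}} - \frac{1929}{-1926} = 343 \cdot \frac{4}{961} - - \frac{643}{642} = \frac{1372}{961} + \frac{643}{642} = \frac{1498747}{616962}$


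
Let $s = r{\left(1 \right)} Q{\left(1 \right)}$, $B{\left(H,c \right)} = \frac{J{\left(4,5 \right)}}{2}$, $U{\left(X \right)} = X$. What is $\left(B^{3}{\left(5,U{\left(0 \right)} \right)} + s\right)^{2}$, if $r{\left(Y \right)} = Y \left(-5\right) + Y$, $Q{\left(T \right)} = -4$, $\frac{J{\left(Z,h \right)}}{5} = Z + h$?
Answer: $\frac{8327110009}{64} \approx 1.3011 \cdot 10^{8}$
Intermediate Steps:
$J{\left(Z,h \right)} = 5 Z + 5 h$ ($J{\left(Z,h \right)} = 5 \left(Z + h\right) = 5 Z + 5 h$)
$r{\left(Y \right)} = - 4 Y$ ($r{\left(Y \right)} = - 5 Y + Y = - 4 Y$)
$B{\left(H,c \right)} = \frac{45}{2}$ ($B{\left(H,c \right)} = \frac{5 \cdot 4 + 5 \cdot 5}{2} = \left(20 + 25\right) \frac{1}{2} = 45 \cdot \frac{1}{2} = \frac{45}{2}$)
$s = 16$ ($s = \left(-4\right) 1 \left(-4\right) = \left(-4\right) \left(-4\right) = 16$)
$\left(B^{3}{\left(5,U{\left(0 \right)} \right)} + s\right)^{2} = \left(\left(\frac{45}{2}\right)^{3} + 16\right)^{2} = \left(\frac{91125}{8} + 16\right)^{2} = \left(\frac{91253}{8}\right)^{2} = \frac{8327110009}{64}$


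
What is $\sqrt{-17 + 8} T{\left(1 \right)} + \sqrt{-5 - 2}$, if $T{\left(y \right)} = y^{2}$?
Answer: $i \left(3 + \sqrt{7}\right) \approx 5.6458 i$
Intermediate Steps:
$\sqrt{-17 + 8} T{\left(1 \right)} + \sqrt{-5 - 2} = \sqrt{-17 + 8} \cdot 1^{2} + \sqrt{-5 - 2} = \sqrt{-9} \cdot 1 + \sqrt{-7} = 3 i 1 + i \sqrt{7} = 3 i + i \sqrt{7}$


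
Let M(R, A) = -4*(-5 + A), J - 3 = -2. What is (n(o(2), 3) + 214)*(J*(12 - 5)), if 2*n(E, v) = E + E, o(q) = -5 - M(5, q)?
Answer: 1379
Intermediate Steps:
J = 1 (J = 3 - 2 = 1)
M(R, A) = 20 - 4*A
o(q) = -25 + 4*q (o(q) = -5 - (20 - 4*q) = -5 + (-20 + 4*q) = -25 + 4*q)
n(E, v) = E (n(E, v) = (E + E)/2 = (2*E)/2 = E)
(n(o(2), 3) + 214)*(J*(12 - 5)) = ((-25 + 4*2) + 214)*(1*(12 - 5)) = ((-25 + 8) + 214)*(1*7) = (-17 + 214)*7 = 197*7 = 1379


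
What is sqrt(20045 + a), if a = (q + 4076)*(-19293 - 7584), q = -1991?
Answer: 10*I*sqrt(560185) ≈ 7484.5*I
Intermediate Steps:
a = -56038545 (a = (-1991 + 4076)*(-19293 - 7584) = 2085*(-26877) = -56038545)
sqrt(20045 + a) = sqrt(20045 - 56038545) = sqrt(-56018500) = 10*I*sqrt(560185)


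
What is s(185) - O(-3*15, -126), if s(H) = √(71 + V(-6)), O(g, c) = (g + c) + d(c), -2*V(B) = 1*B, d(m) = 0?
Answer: 171 + √74 ≈ 179.60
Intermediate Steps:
V(B) = -B/2
O(g, c) = c + g (O(g, c) = (g + c) + 0 = (c + g) + 0 = c + g)
s(H) = √74 (s(H) = √(71 - ½*(-6)) = √(71 + 3) = √74)
s(185) - O(-3*15, -126) = √74 - (-126 - 3*15) = √74 - (-126 - 45) = √74 - 1*(-171) = √74 + 171 = 171 + √74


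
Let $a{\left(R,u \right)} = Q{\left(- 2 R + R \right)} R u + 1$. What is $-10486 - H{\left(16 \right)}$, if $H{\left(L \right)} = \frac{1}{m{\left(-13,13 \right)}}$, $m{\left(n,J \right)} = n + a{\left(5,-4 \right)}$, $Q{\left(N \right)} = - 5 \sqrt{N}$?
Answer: $- \frac{131452493}{12536} + \frac{25 i \sqrt{5}}{12536} \approx -10486.0 + 0.0044593 i$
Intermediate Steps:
$a{\left(R,u \right)} = 1 - 5 R u \sqrt{- R}$ ($a{\left(R,u \right)} = - 5 \sqrt{- 2 R + R} R u + 1 = - 5 \sqrt{- R} R u + 1 = - 5 R \sqrt{- R} u + 1 = - 5 R u \sqrt{- R} + 1 = 1 - 5 R u \sqrt{- R}$)
$m{\left(n,J \right)} = 1 + n + 100 i \sqrt{5}$ ($m{\left(n,J \right)} = n + \left(1 + 5 \left(-4\right) \left(\left(-1\right) 5\right)^{\frac{3}{2}}\right) = n + \left(1 + 5 \left(-4\right) \left(-5\right)^{\frac{3}{2}}\right) = n + \left(1 + 5 \left(-4\right) \left(- 5 i \sqrt{5}\right)\right) = n + \left(1 + 100 i \sqrt{5}\right) = 1 + n + 100 i \sqrt{5}$)
$H{\left(L \right)} = \frac{1}{-12 + 100 i \sqrt{5}}$ ($H{\left(L \right)} = \frac{1}{1 - 13 + 100 i \sqrt{5}} = \frac{1}{-12 + 100 i \sqrt{5}}$)
$-10486 - H{\left(16 \right)} = -10486 - \left(- \frac{3}{12536} - \frac{25 i \sqrt{5}}{12536}\right) = -10486 + \left(\frac{3}{12536} + \frac{25 i \sqrt{5}}{12536}\right) = - \frac{131452493}{12536} + \frac{25 i \sqrt{5}}{12536}$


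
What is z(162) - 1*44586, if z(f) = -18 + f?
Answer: -44442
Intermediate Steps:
z(162) - 1*44586 = (-18 + 162) - 1*44586 = 144 - 44586 = -44442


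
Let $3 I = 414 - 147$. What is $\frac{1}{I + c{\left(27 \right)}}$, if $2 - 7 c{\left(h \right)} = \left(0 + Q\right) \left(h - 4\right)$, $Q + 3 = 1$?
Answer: $\frac{7}{671} \approx 0.010432$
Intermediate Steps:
$I = 89$ ($I = \frac{414 - 147}{3} = \frac{1}{3} \cdot 267 = 89$)
$Q = -2$ ($Q = -3 + 1 = -2$)
$c{\left(h \right)} = - \frac{6}{7} + \frac{2 h}{7}$ ($c{\left(h \right)} = \frac{2}{7} - \frac{\left(0 - 2\right) \left(h - 4\right)}{7} = \frac{2}{7} - \frac{\left(-2\right) \left(-4 + h\right)}{7} = \frac{2}{7} - \frac{8 - 2 h}{7} = \frac{2}{7} + \left(- \frac{8}{7} + \frac{2 h}{7}\right) = - \frac{6}{7} + \frac{2 h}{7}$)
$\frac{1}{I + c{\left(27 \right)}} = \frac{1}{89 + \left(- \frac{6}{7} + \frac{2}{7} \cdot 27\right)} = \frac{1}{89 + \left(- \frac{6}{7} + \frac{54}{7}\right)} = \frac{1}{89 + \frac{48}{7}} = \frac{1}{\frac{671}{7}} = \frac{7}{671}$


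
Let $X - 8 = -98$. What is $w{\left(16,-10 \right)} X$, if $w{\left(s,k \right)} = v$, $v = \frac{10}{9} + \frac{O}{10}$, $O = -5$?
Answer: $-55$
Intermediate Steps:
$v = \frac{11}{18}$ ($v = \frac{10}{9} - \frac{5}{10} = 10 \cdot \frac{1}{9} - \frac{1}{2} = \frac{10}{9} - \frac{1}{2} = \frac{11}{18} \approx 0.61111$)
$w{\left(s,k \right)} = \frac{11}{18}$
$X = -90$ ($X = 8 - 98 = -90$)
$w{\left(16,-10 \right)} X = \frac{11}{18} \left(-90\right) = -55$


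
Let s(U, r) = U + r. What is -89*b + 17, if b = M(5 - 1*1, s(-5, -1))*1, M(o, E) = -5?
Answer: 462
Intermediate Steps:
b = -5 (b = -5*1 = -5)
-89*b + 17 = -89*(-5) + 17 = 445 + 17 = 462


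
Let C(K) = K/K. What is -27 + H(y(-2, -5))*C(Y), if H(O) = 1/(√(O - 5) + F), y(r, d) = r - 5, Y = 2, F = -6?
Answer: -217/8 - I*√3/24 ≈ -27.125 - 0.072169*I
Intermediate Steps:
y(r, d) = -5 + r
H(O) = 1/(-6 + √(-5 + O)) (H(O) = 1/(√(O - 5) - 6) = 1/(√(-5 + O) - 6) = 1/(-6 + √(-5 + O)))
C(K) = 1
-27 + H(y(-2, -5))*C(Y) = -27 + 1/(-6 + √(-5 + (-5 - 2))) = -27 + 1/(-6 + √(-5 - 7)) = -27 + 1/(-6 + √(-12)) = -27 + 1/(-6 + 2*I*√3)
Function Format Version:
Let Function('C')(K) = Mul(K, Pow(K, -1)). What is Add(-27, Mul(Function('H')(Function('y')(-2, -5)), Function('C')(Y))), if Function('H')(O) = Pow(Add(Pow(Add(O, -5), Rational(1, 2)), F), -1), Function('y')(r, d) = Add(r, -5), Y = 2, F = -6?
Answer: Add(Rational(-217, 8), Mul(Rational(-1, 24), I, Pow(3, Rational(1, 2)))) ≈ Add(-27.125, Mul(-0.072169, I))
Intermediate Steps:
Function('y')(r, d) = Add(-5, r)
Function('H')(O) = Pow(Add(-6, Pow(Add(-5, O), Rational(1, 2))), -1) (Function('H')(O) = Pow(Add(Pow(Add(O, -5), Rational(1, 2)), -6), -1) = Pow(Add(Pow(Add(-5, O), Rational(1, 2)), -6), -1) = Pow(Add(-6, Pow(Add(-5, O), Rational(1, 2))), -1))
Function('C')(K) = 1
Add(-27, Mul(Function('H')(Function('y')(-2, -5)), Function('C')(Y))) = Add(-27, Mul(Pow(Add(-6, Pow(Add(-5, Add(-5, -2)), Rational(1, 2))), -1), 1)) = Add(-27, Mul(Pow(Add(-6, Pow(Add(-5, -7), Rational(1, 2))), -1), 1)) = Add(-27, Mul(Pow(Add(-6, Pow(-12, Rational(1, 2))), -1), 1)) = Add(-27, Mul(Pow(Add(-6, Mul(2, I, Pow(3, Rational(1, 2)))), -1), 1)) = Add(-27, Pow(Add(-6, Mul(2, I, Pow(3, Rational(1, 2)))), -1))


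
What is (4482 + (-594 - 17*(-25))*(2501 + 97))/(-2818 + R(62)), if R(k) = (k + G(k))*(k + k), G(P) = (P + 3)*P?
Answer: -43458/50459 ≈ -0.86125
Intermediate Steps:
G(P) = P*(3 + P) (G(P) = (3 + P)*P = P*(3 + P))
R(k) = 2*k*(k + k*(3 + k)) (R(k) = (k + k*(3 + k))*(k + k) = (k + k*(3 + k))*(2*k) = 2*k*(k + k*(3 + k)))
(4482 + (-594 - 17*(-25))*(2501 + 97))/(-2818 + R(62)) = (4482 + (-594 - 17*(-25))*(2501 + 97))/(-2818 + 2*62²*(4 + 62)) = (4482 + (-594 + 425)*2598)/(-2818 + 2*3844*66) = (4482 - 169*2598)/(-2818 + 507408) = (4482 - 439062)/504590 = -434580*1/504590 = -43458/50459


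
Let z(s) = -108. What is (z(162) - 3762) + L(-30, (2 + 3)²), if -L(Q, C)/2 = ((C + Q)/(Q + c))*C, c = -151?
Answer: -700720/181 ≈ -3871.4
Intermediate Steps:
L(Q, C) = -2*C*(C + Q)/(-151 + Q) (L(Q, C) = -2*(C + Q)/(Q - 151)*C = -2*(C + Q)/(-151 + Q)*C = -2*C*(C + Q)/(-151 + Q))
(z(162) - 3762) + L(-30, (2 + 3)²) = (-108 - 3762) - 2*(2 + 3)²*((2 + 3)² - 30)/(-151 - 30) = -3870 - 2*5²*(5² - 30)/(-181) = -3870 - 2*25*(-1/181)*(25 - 30) = -3870 - 2*25*(-1/181)*(-5) = -3870 - 250/181 = -700720/181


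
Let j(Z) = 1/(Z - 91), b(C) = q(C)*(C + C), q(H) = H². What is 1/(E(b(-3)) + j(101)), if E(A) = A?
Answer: -10/539 ≈ -0.018553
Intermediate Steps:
b(C) = 2*C³ (b(C) = C²*(C + C) = C²*(2*C) = 2*C³)
j(Z) = 1/(-91 + Z)
1/(E(b(-3)) + j(101)) = 1/(2*(-3)³ + 1/(-91 + 101)) = 1/(2*(-27) + 1/10) = 1/(-54 + ⅒) = 1/(-539/10) = -10/539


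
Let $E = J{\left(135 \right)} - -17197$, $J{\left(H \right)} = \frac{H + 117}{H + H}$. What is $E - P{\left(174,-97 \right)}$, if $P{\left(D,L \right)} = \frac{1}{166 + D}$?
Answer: $\frac{17541889}{1020} \approx 17198.0$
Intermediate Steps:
$J{\left(H \right)} = \frac{117 + H}{2 H}$
$E = \frac{257969}{15}$ ($E = \frac{117 + 135}{2 \cdot 135} - -17197 = \frac{1}{2} \cdot \frac{1}{135} \cdot 252 + 17197 = \frac{14}{15} + 17197 = \frac{257969}{15} \approx 17198.0$)
$E - P{\left(174,-97 \right)} = \frac{257969}{15} - \frac{1}{166 + 174} = \frac{257969}{15} - \frac{1}{340} = \frac{17541889}{1020}$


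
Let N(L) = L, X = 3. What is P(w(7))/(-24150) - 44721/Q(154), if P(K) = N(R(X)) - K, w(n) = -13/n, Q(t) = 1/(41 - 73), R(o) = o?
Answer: 120961360783/84525 ≈ 1.4311e+6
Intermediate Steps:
Q(t) = -1/32 (Q(t) = 1/(-32) = -1/32)
P(K) = 3 - K
P(w(7))/(-24150) - 44721/Q(154) = (3 - (-13)/7)/(-24150) - 44721/(-1/32) = (3 - (-13)/7)*(-1/24150) - 44721*(-32) = (3 - 1*(-13/7))*(-1/24150) + 1431072 = (3 + 13/7)*(-1/24150) + 1431072 = (34/7)*(-1/24150) + 1431072 = -17/84525 + 1431072 = 120961360783/84525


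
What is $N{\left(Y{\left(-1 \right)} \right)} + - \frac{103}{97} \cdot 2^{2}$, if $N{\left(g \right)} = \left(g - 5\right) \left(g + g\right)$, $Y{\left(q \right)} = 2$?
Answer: $- \frac{1576}{97} \approx -16.247$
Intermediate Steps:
$N{\left(g \right)} = 2 g \left(-5 + g\right)$ ($N{\left(g \right)} = \left(-5 + g\right) 2 g = 2 g \left(-5 + g\right)$)
$N{\left(Y{\left(-1 \right)} \right)} + - \frac{103}{97} \cdot 2^{2} = 2 \cdot 2 \left(-5 + 2\right) + - \frac{103}{97} \cdot 2^{2} = 2 \cdot 2 \left(-3\right) + \left(-103\right) \frac{1}{97} \cdot 4 = -12 - \frac{412}{97} = - \frac{1576}{97}$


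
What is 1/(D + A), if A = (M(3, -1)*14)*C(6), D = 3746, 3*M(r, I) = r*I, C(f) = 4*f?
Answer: 1/3410 ≈ 0.00029326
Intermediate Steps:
M(r, I) = I*r/3 (M(r, I) = (r*I)/3 = (I*r)/3 = I*r/3)
A = -336 (A = (((⅓)*(-1)*3)*14)*(4*6) = -1*14*24 = -14*24 = -336)
1/(D + A) = 1/(3746 - 336) = 1/3410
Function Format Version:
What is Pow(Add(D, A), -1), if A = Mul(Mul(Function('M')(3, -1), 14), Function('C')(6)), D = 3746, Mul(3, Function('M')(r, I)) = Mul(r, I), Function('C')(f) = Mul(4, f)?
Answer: Rational(1, 3410) ≈ 0.00029326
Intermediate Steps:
Function('M')(r, I) = Mul(Rational(1, 3), I, r) (Function('M')(r, I) = Mul(Rational(1, 3), Mul(r, I)) = Mul(Rational(1, 3), Mul(I, r)) = Mul(Rational(1, 3), I, r))
A = -336 (A = Mul(Mul(Mul(Rational(1, 3), -1, 3), 14), Mul(4, 6)) = Mul(Mul(-1, 14), 24) = Mul(-14, 24) = -336)
Pow(Add(D, A), -1) = Pow(Add(3746, -336), -1) = Pow(3410, -1) = Rational(1, 3410)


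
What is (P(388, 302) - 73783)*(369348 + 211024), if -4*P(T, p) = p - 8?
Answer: -42864244618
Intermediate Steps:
P(T, p) = 2 - p/4 (P(T, p) = -(p - 8)/4 = -(-8 + p)/4 = 2 - p/4)
(P(388, 302) - 73783)*(369348 + 211024) = ((2 - ¼*302) - 73783)*(369348 + 211024) = ((2 - 151/2) - 73783)*580372 = (-147/2 - 73783)*580372 = -147713/2*580372 = -42864244618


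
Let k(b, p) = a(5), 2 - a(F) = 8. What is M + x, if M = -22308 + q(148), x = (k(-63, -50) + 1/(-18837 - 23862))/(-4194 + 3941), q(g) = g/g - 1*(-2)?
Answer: -240957246140/10802847 ≈ -22305.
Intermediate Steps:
a(F) = -6 (a(F) = 2 - 1*8 = 2 - 8 = -6)
k(b, p) = -6
q(g) = 3 (q(g) = 1 + 2 = 3)
x = 256195/10802847 (x = (-6 + 1/(-18837 - 23862))/(-4194 + 3941) = (-6 + 1/(-42699))/(-253) = (-6 - 1/42699)*(-1/253) = -256195/42699*(-1/253) = 256195/10802847 ≈ 0.023715)
M = -22305 (M = -22308 + 3 = -22305)
M + x = -22305 + 256195/10802847 = -240957246140/10802847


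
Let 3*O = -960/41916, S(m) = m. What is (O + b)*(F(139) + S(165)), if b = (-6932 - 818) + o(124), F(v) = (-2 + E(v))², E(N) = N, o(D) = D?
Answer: -1513071492356/10479 ≈ -1.4439e+8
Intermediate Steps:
O = -80/10479 (O = (-960/41916)/3 = (-960*1/41916)/3 = (⅓)*(-80/3493) = -80/10479 ≈ -0.0076343)
F(v) = (-2 + v)²
b = -7626 (b = (-6932 - 818) + 124 = -7750 + 124 = -7626)
(O + b)*(F(139) + S(165)) = (-80/10479 - 7626)*((-2 + 139)² + 165) = -79912934*(137² + 165)/10479 = -79912934*(18769 + 165)/10479 = -79912934/10479*18934 = -1513071492356/10479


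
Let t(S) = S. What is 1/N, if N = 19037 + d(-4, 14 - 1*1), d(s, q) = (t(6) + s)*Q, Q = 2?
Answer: 1/19041 ≈ 5.2518e-5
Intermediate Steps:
d(s, q) = 12 + 2*s (d(s, q) = (6 + s)*2 = 12 + 2*s)
N = 19041 (N = 19037 + (12 + 2*(-4)) = 19037 + (12 - 8) = 19037 + 4 = 19041)
1/N = 1/19041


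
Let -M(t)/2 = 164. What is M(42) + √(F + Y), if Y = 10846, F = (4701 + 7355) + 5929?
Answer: -328 + √28831 ≈ -158.20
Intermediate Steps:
M(t) = -328 (M(t) = -2*164 = -328)
F = 17985 (F = 12056 + 5929 = 17985)
M(42) + √(F + Y) = -328 + √(17985 + 10846) = -328 + √28831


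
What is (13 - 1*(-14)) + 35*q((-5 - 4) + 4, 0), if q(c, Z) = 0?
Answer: 27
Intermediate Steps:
(13 - 1*(-14)) + 35*q((-5 - 4) + 4, 0) = (13 - 1*(-14)) + 35*0 = (13 + 14) + 0 = 27 + 0 = 27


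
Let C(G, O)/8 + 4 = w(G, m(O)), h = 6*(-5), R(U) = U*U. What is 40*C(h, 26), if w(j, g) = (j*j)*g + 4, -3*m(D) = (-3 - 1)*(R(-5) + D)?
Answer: 19584000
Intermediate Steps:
R(U) = U²
m(D) = 100/3 + 4*D/3 (m(D) = -(-3 - 1)*((-5)² + D)/3 = -(-4)*(25 + D)/3 = -(-100 - 4*D)/3 = 100/3 + 4*D/3)
w(j, g) = 4 + g*j² (w(j, g) = j²*g + 4 = g*j² + 4 = 4 + g*j²)
h = -30
C(G, O) = 8*G²*(100/3 + 4*O/3) (C(G, O) = -32 + 8*(4 + (100/3 + 4*O/3)*G²) = -32 + 8*(4 + G²*(100/3 + 4*O/3)) = -32 + (32 + 8*G²*(100/3 + 4*O/3)) = 8*G²*(100/3 + 4*O/3))
40*C(h, 26) = 40*((32/3)*(-30)²*(25 + 26)) = 40*((32/3)*900*51) = 40*489600 = 19584000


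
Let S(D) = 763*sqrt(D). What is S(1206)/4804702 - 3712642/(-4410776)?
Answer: 1856321/2205388 + 327*sqrt(134)/686386 ≈ 0.84724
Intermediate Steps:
S(1206)/4804702 - 3712642/(-4410776) = (763*sqrt(1206))/4804702 - 3712642/(-4410776) = (763*(3*sqrt(134)))*(1/4804702) - 3712642*(-1/4410776) = (2289*sqrt(134))*(1/4804702) + 1856321/2205388 = 327*sqrt(134)/686386 + 1856321/2205388 = 1856321/2205388 + 327*sqrt(134)/686386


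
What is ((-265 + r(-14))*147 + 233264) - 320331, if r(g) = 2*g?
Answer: -130138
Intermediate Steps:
((-265 + r(-14))*147 + 233264) - 320331 = ((-265 + 2*(-14))*147 + 233264) - 320331 = ((-265 - 28)*147 + 233264) - 320331 = (-293*147 + 233264) - 320331 = (-43071 + 233264) - 320331 = 190193 - 320331 = -130138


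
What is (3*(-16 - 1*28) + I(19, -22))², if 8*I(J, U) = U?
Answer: 290521/16 ≈ 18158.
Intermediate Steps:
I(J, U) = U/8
(3*(-16 - 1*28) + I(19, -22))² = (3*(-16 - 1*28) + (⅛)*(-22))² = (3*(-16 - 28) - 11/4)² = (3*(-44) - 11/4)² = (-132 - 11/4)² = (-539/4)² = 290521/16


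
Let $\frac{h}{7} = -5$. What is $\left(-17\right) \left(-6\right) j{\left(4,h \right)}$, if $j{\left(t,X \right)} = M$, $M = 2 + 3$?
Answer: $510$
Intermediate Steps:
$h = -35$ ($h = 7 \left(-5\right) = -35$)
$M = 5$
$j{\left(t,X \right)} = 5$
$\left(-17\right) \left(-6\right) j{\left(4,h \right)} = \left(-17\right) \left(-6\right) 5 = 102 \cdot 5 = 510$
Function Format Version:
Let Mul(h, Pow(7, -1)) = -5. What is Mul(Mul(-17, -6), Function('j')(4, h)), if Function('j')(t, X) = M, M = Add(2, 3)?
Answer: 510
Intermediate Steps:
h = -35 (h = Mul(7, -5) = -35)
M = 5
Function('j')(t, X) = 5
Mul(Mul(-17, -6), Function('j')(4, h)) = Mul(Mul(-17, -6), 5) = Mul(102, 5) = 510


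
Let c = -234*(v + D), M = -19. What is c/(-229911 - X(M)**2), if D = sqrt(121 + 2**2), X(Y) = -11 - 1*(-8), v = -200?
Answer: -195/958 + 39*sqrt(5)/7664 ≈ -0.19217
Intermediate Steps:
X(Y) = -3 (X(Y) = -11 + 8 = -3)
D = 5*sqrt(5) (D = sqrt(121 + 4) = sqrt(125) = 5*sqrt(5) ≈ 11.180)
c = 46800 - 1170*sqrt(5) (c = -234*(-200 + 5*sqrt(5)) = 46800 - 1170*sqrt(5) ≈ 44184.)
c/(-229911 - X(M)**2) = (46800 - 1170*sqrt(5))/(-229911 - 1*(-3)**2) = (46800 - 1170*sqrt(5))/(-229911 - 1*9) = (46800 - 1170*sqrt(5))/(-229911 - 9) = (46800 - 1170*sqrt(5))/(-229920) = (46800 - 1170*sqrt(5))*(-1/229920) = -195/958 + 39*sqrt(5)/7664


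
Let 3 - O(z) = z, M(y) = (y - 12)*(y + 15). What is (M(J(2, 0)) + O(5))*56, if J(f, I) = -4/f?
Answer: -10304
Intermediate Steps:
M(y) = (-12 + y)*(15 + y)
O(z) = 3 - z
(M(J(2, 0)) + O(5))*56 = ((-180 + (-4/2)² + 3*(-4/2)) + (3 - 1*5))*56 = ((-180 + (-4*½)² + 3*(-4*½)) + (3 - 5))*56 = ((-180 + (-2)² + 3*(-2)) - 2)*56 = ((-180 + 4 - 6) - 2)*56 = (-182 - 2)*56 = -184*56 = -10304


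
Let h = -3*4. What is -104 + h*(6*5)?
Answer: -464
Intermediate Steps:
h = -12
-104 + h*(6*5) = -104 - 72*5 = -104 - 12*30 = -104 - 360 = -464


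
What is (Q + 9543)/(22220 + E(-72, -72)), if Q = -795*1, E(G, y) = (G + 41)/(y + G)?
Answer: 1259712/3199711 ≈ 0.39370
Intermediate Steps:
E(G, y) = (41 + G)/(G + y)
Q = -795
(Q + 9543)/(22220 + E(-72, -72)) = (-795 + 9543)/(22220 + (41 - 72)/(-72 - 72)) = 8748/(22220 - 31/(-144)) = 8748/(22220 - 1/144*(-31)) = 8748/(22220 + 31/144) = 8748/(3199711/144) = 8748*(144/3199711) = 1259712/3199711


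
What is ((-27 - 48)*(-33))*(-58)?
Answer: -143550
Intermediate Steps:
((-27 - 48)*(-33))*(-58) = -75*(-33)*(-58) = 2475*(-58) = -143550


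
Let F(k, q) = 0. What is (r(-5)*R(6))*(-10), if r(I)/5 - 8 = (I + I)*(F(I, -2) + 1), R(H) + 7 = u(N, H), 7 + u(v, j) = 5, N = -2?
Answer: -900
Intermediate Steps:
u(v, j) = -2 (u(v, j) = -7 + 5 = -2)
R(H) = -9 (R(H) = -7 - 2 = -9)
r(I) = 40 + 10*I (r(I) = 40 + 5*((I + I)*(0 + 1)) = 40 + 5*((2*I)*1) = 40 + 5*(2*I) = 40 + 10*I)
(r(-5)*R(6))*(-10) = ((40 + 10*(-5))*(-9))*(-10) = ((40 - 50)*(-9))*(-10) = -10*(-9)*(-10) = 90*(-10) = -900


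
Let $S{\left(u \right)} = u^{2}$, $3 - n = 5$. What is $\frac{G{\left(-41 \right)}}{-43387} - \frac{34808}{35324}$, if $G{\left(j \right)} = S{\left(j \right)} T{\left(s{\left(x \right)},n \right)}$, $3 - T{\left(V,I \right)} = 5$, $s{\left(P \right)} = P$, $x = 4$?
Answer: $- \frac{347863852}{383150597} \approx -0.9079$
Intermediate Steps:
$n = -2$ ($n = 3 - 5 = -2$)
$T{\left(V,I \right)} = -2$ ($T{\left(V,I \right)} = 3 - 5 = -2$)
$G{\left(j \right)} = - 2 j^{2}$ ($G{\left(j \right)} = j^{2} \left(-2\right) = - 2 j^{2}$)
$\frac{G{\left(-41 \right)}}{-43387} - \frac{34808}{35324} = \frac{\left(-2\right) \left(-41\right)^{2}}{-43387} - \frac{34808}{35324} = \left(-2\right) 1681 \left(- \frac{1}{43387}\right) - \frac{8702}{8831} = \left(-3362\right) \left(- \frac{1}{43387}\right) - \frac{8702}{8831} = \frac{3362}{43387} - \frac{8702}{8831} = - \frac{347863852}{383150597}$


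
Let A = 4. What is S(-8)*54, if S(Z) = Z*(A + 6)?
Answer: -4320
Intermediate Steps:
S(Z) = 10*Z (S(Z) = Z*(4 + 6) = Z*10 = 10*Z)
S(-8)*54 = (10*(-8))*54 = -80*54 = -4320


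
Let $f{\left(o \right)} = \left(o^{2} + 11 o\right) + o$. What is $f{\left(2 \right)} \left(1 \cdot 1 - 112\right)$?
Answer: $-3108$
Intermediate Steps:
$f{\left(o \right)} = o^{2} + 12 o$
$f{\left(2 \right)} \left(1 \cdot 1 - 112\right) = 2 \left(12 + 2\right) \left(1 \cdot 1 - 112\right) = 2 \cdot 14 \left(1 - 112\right) = 28 \left(-111\right) = -3108$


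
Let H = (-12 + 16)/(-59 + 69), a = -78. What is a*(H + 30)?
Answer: -11856/5 ≈ -2371.2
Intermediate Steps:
H = 2/5 (H = 4/10 = 4*(1/10) = 2/5 ≈ 0.40000)
a*(H + 30) = -78*(2/5 + 30) = -78*152/5 = -11856/5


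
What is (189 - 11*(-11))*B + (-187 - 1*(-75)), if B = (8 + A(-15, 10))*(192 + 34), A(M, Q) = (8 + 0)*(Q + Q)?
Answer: 11769968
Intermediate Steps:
A(M, Q) = 16*Q (A(M, Q) = 8*(2*Q) = 16*Q)
B = 37968 (B = (8 + 16*10)*(192 + 34) = (8 + 160)*226 = 168*226 = 37968)
(189 - 11*(-11))*B + (-187 - 1*(-75)) = (189 - 11*(-11))*37968 + (-187 - 1*(-75)) = (189 + 121)*37968 + (-187 + 75) = 310*37968 - 112 = 11770080 - 112 = 11769968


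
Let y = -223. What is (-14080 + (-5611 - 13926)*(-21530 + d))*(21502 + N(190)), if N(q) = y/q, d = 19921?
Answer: 128359526094621/190 ≈ 6.7558e+11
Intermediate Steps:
N(q) = -223/q
(-14080 + (-5611 - 13926)*(-21530 + d))*(21502 + N(190)) = (-14080 + (-5611 - 13926)*(-21530 + 19921))*(21502 - 223/190) = (-14080 - 19537*(-1609))*(21502 - 223*1/190) = (-14080 + 31435033)*(21502 - 223/190) = 31420953*(4085157/190) = 128359526094621/190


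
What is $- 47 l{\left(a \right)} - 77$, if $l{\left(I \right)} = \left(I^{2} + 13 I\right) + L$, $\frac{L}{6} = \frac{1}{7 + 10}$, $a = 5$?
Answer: $- \frac{73501}{17} \approx -4323.6$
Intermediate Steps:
$L = \frac{6}{17}$ ($L = \frac{6}{7 + 10} = \frac{6}{17} \approx 0.35294$)
$l{\left(I \right)} = \frac{6}{17} + I^{2} + 13 I$ ($l{\left(I \right)} = \left(I^{2} + 13 I\right) + \frac{6}{17} = \frac{6}{17} + I^{2} + 13 I$)
$- 47 l{\left(a \right)} - 77 = - 47 \left(\frac{6}{17} + 5^{2} + 13 \cdot 5\right) - 77 = - 47 \left(\frac{6}{17} + 25 + 65\right) - 77 = \left(-47\right) \frac{1536}{17} - 77 = - \frac{72192}{17} - 77 = - \frac{73501}{17}$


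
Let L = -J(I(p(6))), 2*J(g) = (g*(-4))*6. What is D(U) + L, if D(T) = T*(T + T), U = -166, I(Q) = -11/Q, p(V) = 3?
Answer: 55068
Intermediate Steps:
D(T) = 2*T² (D(T) = T*(2*T) = 2*T²)
J(g) = -12*g (J(g) = ((g*(-4))*6)/2 = (-4*g*6)/2 = (-24*g)/2 = -12*g)
L = -44 (L = -(-12)*(-11/3) = -(-12)*(-11*⅓) = -(-12)*(-11)/3 = -1*44 = -44)
D(U) + L = 2*(-166)² - 44 = 2*27556 - 44 = 55112 - 44 = 55068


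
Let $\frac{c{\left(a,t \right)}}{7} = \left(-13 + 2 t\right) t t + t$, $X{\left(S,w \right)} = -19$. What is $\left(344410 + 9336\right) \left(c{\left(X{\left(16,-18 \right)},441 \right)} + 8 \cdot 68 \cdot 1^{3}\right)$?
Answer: $418492680101284$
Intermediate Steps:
$c{\left(a,t \right)} = 7 t + 7 t^{2} \left(-13 + 2 t\right)$ ($c{\left(a,t \right)} = 7 \left(\left(-13 + 2 t\right) t t + t\right) = 7 \left(t \left(-13 + 2 t\right) t + t\right) = 7 \left(t^{2} \left(-13 + 2 t\right) + t\right) = 7 \left(t + t^{2} \left(-13 + 2 t\right)\right) = 7 t + 7 t^{2} \left(-13 + 2 t\right)$)
$\left(344410 + 9336\right) \left(c{\left(X{\left(16,-18 \right)},441 \right)} + 8 \cdot 68 \cdot 1^{3}\right) = \left(344410 + 9336\right) \left(7 \cdot 441 \left(1 - 5733 + 2 \cdot 441^{2}\right) + 8 \cdot 68 \cdot 1^{3}\right) = 353746 \left(7 \cdot 441 \left(1 - 5733 + 2 \cdot 194481\right) + 544 \cdot 1\right) = 353746 \left(7 \cdot 441 \left(1 - 5733 + 388962\right) + 544\right) = 353746 \left(7 \cdot 441 \cdot 383230 + 544\right) = 353746 \left(1183031010 + 544\right) = 353746 \cdot 1183031554 = 418492680101284$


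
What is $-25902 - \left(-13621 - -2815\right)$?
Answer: $-15096$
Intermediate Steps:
$-25902 - \left(-13621 - -2815\right) = -25902 - \left(-13621 + 2815\right) = -25902 - -10806 = -25902 + 10806 = -15096$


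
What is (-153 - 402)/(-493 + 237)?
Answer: 555/256 ≈ 2.1680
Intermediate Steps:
(-153 - 402)/(-493 + 237) = -555/(-256) = -555*(-1/256) = 555/256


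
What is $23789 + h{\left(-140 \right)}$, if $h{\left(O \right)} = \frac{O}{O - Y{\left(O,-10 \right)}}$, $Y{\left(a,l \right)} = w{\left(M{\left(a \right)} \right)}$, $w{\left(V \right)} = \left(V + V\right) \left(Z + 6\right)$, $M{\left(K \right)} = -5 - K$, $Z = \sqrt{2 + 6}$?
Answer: $\frac{10681305}{449} - \frac{27 \sqrt{2}}{898} \approx 23789.0$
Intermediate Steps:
$Z = 2 \sqrt{2}$ ($Z = \sqrt{8} = 2 \sqrt{2} \approx 2.8284$)
$w{\left(V \right)} = 2 V \left(6 + 2 \sqrt{2}\right)$ ($w{\left(V \right)} = \left(V + V\right) \left(2 \sqrt{2} + 6\right) = 2 V \left(6 + 2 \sqrt{2}\right)$)
$Y{\left(a,l \right)} = 4 \left(-5 - a\right) \left(3 + \sqrt{2}\right)$
$h{\left(O \right)} = \frac{O}{O + 4 \left(3 + \sqrt{2}\right) \left(5 + O\right)}$ ($h{\left(O \right)} = \frac{O}{O - - 4 \left(3 + \sqrt{2}\right) \left(5 + O\right)} = \frac{O}{O + 4 \left(3 + \sqrt{2}\right) \left(5 + O\right)}$)
$23789 + h{\left(-140 \right)} = 23789 - \frac{140}{-140 + 4 \left(3 + \sqrt{2}\right) \left(5 - 140\right)} = 23789 - \frac{140}{-140 + 4 \left(3 + \sqrt{2}\right) \left(-135\right)} = 23789 - \frac{140}{-140 - \left(1620 + 540 \sqrt{2}\right)} = 23789 - \frac{140}{-1760 - 540 \sqrt{2}}$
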